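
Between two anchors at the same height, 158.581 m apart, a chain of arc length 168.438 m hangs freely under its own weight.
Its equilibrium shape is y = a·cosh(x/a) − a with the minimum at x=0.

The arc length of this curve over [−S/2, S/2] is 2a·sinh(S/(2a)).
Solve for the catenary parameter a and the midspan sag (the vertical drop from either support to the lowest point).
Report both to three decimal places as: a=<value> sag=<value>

seed: a₀ = √(S³/(24(L−S))) = √(158.581³/(24·9.857)) = 129.837077
iter 1: u=0.610692  f(a)=+1.854e-01  f'(a)=-1.576e-01  a ← 129.837077 − (+1.854e-01/-1.576e-01) = 131.013955
iter 2: u=0.605207  f(a)=+2.552e-03  f'(a)=-1.533e-01  a ← 131.013955 − (+2.552e-03/-1.533e-01) = 131.030603
iter 3: u=0.605130  f(a)=+4.980e-07  f'(a)=-1.532e-01  a ← 131.030603 − (+4.980e-07/-1.532e-01) = 131.030606
iter 4: u=0.605130  f(a)=+2.842e-14  f'(a)=-1.532e-01  a ← 131.030606 − (+2.842e-14/-1.532e-01) = 131.030606
converged: |Δa| < 1e-12 after 4 iterations
sag = a·(cosh(S/(2a)) − 1) = 131.030606·(cosh(0.605130) − 1) = 24.731583
T_max/T_min = cosh(S/(2a)) = 1.188747

a=131.031 sag=24.732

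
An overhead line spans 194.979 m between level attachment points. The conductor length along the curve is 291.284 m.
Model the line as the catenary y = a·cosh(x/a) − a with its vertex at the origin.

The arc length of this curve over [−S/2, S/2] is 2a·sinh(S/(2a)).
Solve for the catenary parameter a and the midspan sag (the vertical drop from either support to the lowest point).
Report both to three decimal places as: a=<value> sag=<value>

a=60.426 sag=97.254

seed: a₀ = √(S³/(24(L−S))) = √(194.979³/(24·96.305)) = 56.630673
iter 1: u=1.721496  f(a)=+1.532e+01  f'(a)=-4.522e+00  a ← 56.630673 − (+1.532e+01/-4.522e+00) = 60.018607
iter 2: u=1.624321  f(a)=+1.482e+00  f'(a)=-3.686e+00  a ← 60.018607 − (+1.482e+00/-3.686e+00) = 60.420841
iter 3: u=1.613508  f(a)=+1.716e-02  f'(a)=-3.601e+00  a ← 60.420841 − (+1.716e-02/-3.601e+00) = 60.425608
iter 4: u=1.613381  f(a)=+2.360e-06  f'(a)=-3.600e+00  a ← 60.425608 − (+2.360e-06/-3.600e+00) = 60.425608
iter 5: u=1.613381  f(a)=-5.684e-14  f'(a)=-3.600e+00  a ← 60.425608 − (-5.684e-14/-3.600e+00) = 60.425608
converged: |Δa| < 1e-12 after 5 iterations
sag = a·(cosh(S/(2a)) − 1) = 60.425608·(cosh(1.613381) − 1) = 97.253960
T_max/T_min = cosh(S/(2a)) = 2.609483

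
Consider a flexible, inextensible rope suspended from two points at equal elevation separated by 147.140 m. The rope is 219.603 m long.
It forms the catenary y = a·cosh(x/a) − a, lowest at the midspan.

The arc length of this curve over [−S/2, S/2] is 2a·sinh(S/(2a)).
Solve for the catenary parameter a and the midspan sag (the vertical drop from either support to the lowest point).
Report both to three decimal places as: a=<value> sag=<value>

seed: a₀ = √(S³/(24(L−S))) = √(147.140³/(24·72.463)) = 42.798875
iter 1: u=1.718970  f(a)=+1.149e+01  f'(a)=-4.498e+00  a ← 42.798875 − (+1.149e+01/-4.498e+00) = 45.353332
iter 2: u=1.622152  f(a)=+1.109e+00  f'(a)=-3.668e+00  a ← 45.353332 − (+1.109e+00/-3.668e+00) = 45.655683
iter 3: u=1.611409  f(a)=+1.277e-02  f'(a)=-3.584e+00  a ← 45.655683 − (+1.277e-02/-3.584e+00) = 45.659246
iter 4: u=1.611284  f(a)=+1.736e-06  f'(a)=-3.583e+00  a ← 45.659246 − (+1.736e-06/-3.583e+00) = 45.659247
iter 5: u=1.611284  f(a)=+2.842e-14  f'(a)=-3.583e+00  a ← 45.659247 − (+2.842e-14/-3.583e+00) = 45.659247
converged: |Δa| < 1e-12 after 5 iterations
sag = a·(cosh(S/(2a)) − 1) = 45.659247·(cosh(1.611284) − 1) = 73.257263
T_max/T_min = cosh(S/(2a)) = 2.604434

a=45.659 sag=73.257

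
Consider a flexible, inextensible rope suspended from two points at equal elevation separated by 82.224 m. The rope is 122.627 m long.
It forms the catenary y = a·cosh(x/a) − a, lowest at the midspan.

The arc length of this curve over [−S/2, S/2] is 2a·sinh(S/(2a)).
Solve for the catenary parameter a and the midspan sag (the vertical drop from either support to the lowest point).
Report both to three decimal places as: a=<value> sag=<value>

seed: a₀ = √(S³/(24(L−S))) = √(82.224³/(24·40.403)) = 23.943381
iter 1: u=1.717051  f(a)=+6.392e+00  f'(a)=-4.481e+00  a ← 23.943381 − (+6.392e+00/-4.481e+00) = 25.369899
iter 2: u=1.620503  f(a)=+6.158e-01  f'(a)=-3.655e+00  a ← 25.369899 − (+6.158e-01/-3.655e+00) = 25.538352
iter 3: u=1.609814  f(a)=+7.060e-03  f'(a)=-3.572e+00  a ← 25.538352 − (+7.060e-03/-3.572e+00) = 25.540329
iter 4: u=1.609690  f(a)=+9.517e-07  f'(a)=-3.571e+00  a ← 25.540329 − (+9.517e-07/-3.571e+00) = 25.540329
iter 5: u=1.609690  f(a)=+1.421e-14  f'(a)=-3.571e+00  a ← 25.540329 − (+1.421e-14/-3.571e+00) = 25.540329
converged: |Δa| < 1e-12 after 5 iterations
sag = a·(cosh(S/(2a)) − 1) = 25.540329·(cosh(1.609690) − 1) = 40.879952
T_max/T_min = cosh(S/(2a)) = 2.600604

a=25.540 sag=40.880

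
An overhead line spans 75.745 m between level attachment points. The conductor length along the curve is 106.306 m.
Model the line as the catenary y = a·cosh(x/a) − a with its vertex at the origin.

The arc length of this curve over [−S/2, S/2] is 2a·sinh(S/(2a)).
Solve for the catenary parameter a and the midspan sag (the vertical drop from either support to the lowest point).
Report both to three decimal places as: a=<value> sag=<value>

seed: a₀ = √(S³/(24(L−S))) = √(75.745³/(24·30.561)) = 24.341176
iter 1: u=1.555903  f(a)=+3.920e+00  f'(a)=-3.174e+00  a ← 24.341176 − (+3.920e+00/-3.174e+00) = 25.576148
iter 2: u=1.480774  f(a)=+3.181e-01  f'(a)=-2.678e+00  a ← 25.576148 − (+3.181e-01/-2.678e+00) = 25.694918
iter 3: u=1.473930  f(a)=+2.503e-03  f'(a)=-2.636e+00  a ← 25.694918 − (+2.503e-03/-2.636e+00) = 25.695867
iter 4: u=1.473875  f(a)=+1.577e-07  f'(a)=-2.636e+00  a ← 25.695867 − (+1.577e-07/-2.636e+00) = 25.695867
iter 5: u=1.473875  f(a)=+0.000e+00  f'(a)=-2.636e+00  a ← 25.695867 − (+0.000e+00/-2.636e+00) = 25.695867
converged: |Δa| < 1e-12 after 5 iterations
sag = a·(cosh(S/(2a)) − 1) = 25.695867·(cosh(1.473875) − 1) = 33.342417
T_max/T_min = cosh(S/(2a)) = 2.297579

a=25.696 sag=33.342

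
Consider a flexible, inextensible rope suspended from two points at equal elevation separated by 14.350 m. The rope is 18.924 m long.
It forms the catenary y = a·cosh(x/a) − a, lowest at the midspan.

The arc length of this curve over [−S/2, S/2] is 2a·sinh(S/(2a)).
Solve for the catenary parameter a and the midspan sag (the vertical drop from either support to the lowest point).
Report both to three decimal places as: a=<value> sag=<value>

seed: a₀ = √(S³/(24(L−S))) = √(14.350³/(24·4.574)) = 5.188289
iter 1: u=1.382922  f(a)=+4.578e-01  f'(a)=-2.124e+00  a ← 5.188289 − (+4.578e-01/-2.124e+00) = 5.403815
iter 2: u=1.327766  f(a)=+3.007e-02  f'(a)=-1.854e+00  a ← 5.403815 − (+3.007e-02/-1.854e+00) = 5.420041
iter 3: u=1.323791  f(a)=+1.499e-04  f'(a)=-1.835e+00  a ← 5.420041 − (+1.499e-04/-1.835e+00) = 5.420122
iter 4: u=1.323771  f(a)=+3.768e-09  f'(a)=-1.835e+00  a ← 5.420122 − (+3.768e-09/-1.835e+00) = 5.420122
iter 5: u=1.323771  f(a)=+0.000e+00  f'(a)=-1.835e+00  a ← 5.420122 − (+0.000e+00/-1.835e+00) = 5.420122
converged: |Δa| < 1e-12 after 5 iterations
sag = a·(cosh(S/(2a)) − 1) = 5.420122·(cosh(1.323771) − 1) = 5.484334
T_max/T_min = cosh(S/(2a)) = 2.011847

a=5.420 sag=5.484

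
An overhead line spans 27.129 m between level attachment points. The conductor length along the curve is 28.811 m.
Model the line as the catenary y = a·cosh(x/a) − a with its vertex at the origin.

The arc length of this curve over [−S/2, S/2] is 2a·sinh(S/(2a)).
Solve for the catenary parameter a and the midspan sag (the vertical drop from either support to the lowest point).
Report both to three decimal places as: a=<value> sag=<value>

seed: a₀ = √(S³/(24(L−S))) = √(27.129³/(24·1.682)) = 22.239861
iter 1: u=0.609918  f(a)=+3.156e-02  f'(a)=-1.570e-01  a ← 22.239861 − (+3.156e-02/-1.570e-01) = 22.440952
iter 2: u=0.604453  f(a)=+4.332e-04  f'(a)=-1.527e-01  a ← 22.440952 − (+4.332e-04/-1.527e-01) = 22.443790
iter 3: u=0.604377  f(a)=+8.413e-08  f'(a)=-1.526e-01  a ← 22.443790 − (+8.413e-08/-1.526e-01) = 22.443790
iter 4: u=0.604377  f(a)=+0.000e+00  f'(a)=-1.526e-01  a ← 22.443790 − (+0.000e+00/-1.526e-01) = 22.443790
converged: |Δa| < 1e-12 after 4 iterations
sag = a·(cosh(S/(2a)) − 1) = 22.443790·(cosh(0.604377) − 1) = 4.225333
T_max/T_min = cosh(S/(2a)) = 1.188263

a=22.444 sag=4.225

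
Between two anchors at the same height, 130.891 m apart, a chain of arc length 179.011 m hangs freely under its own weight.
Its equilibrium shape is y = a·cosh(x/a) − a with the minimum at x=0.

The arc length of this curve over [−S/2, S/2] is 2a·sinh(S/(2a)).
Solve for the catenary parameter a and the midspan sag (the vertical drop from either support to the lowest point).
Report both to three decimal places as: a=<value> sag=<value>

a=46.315 sag=54.464

seed: a₀ = √(S³/(24(L−S))) = √(130.891³/(24·48.120)) = 44.065251
iter 1: u=1.485195  f(a)=+5.595e+00  f'(a)=-2.705e+00  a ← 44.065251 − (+5.595e+00/-2.705e+00) = 46.133245
iter 2: u=1.418619  f(a)=+4.179e-01  f'(a)=-2.315e+00  a ← 46.133245 − (+4.179e-01/-2.315e+00) = 46.313789
iter 3: u=1.413089  f(a)=+2.749e-03  f'(a)=-2.285e+00  a ← 46.313789 − (+2.749e-03/-2.285e+00) = 46.314993
iter 4: u=1.413052  f(a)=+1.206e-07  f'(a)=-2.284e+00  a ← 46.314993 − (+1.206e-07/-2.284e+00) = 46.314993
iter 5: u=1.413052  f(a)=+0.000e+00  f'(a)=-2.284e+00  a ← 46.314993 − (+0.000e+00/-2.284e+00) = 46.314993
converged: |Δa| < 1e-12 after 5 iterations
sag = a·(cosh(S/(2a)) − 1) = 46.314993·(cosh(1.413052) − 1) = 54.463542
T_max/T_min = cosh(S/(2a)) = 2.175938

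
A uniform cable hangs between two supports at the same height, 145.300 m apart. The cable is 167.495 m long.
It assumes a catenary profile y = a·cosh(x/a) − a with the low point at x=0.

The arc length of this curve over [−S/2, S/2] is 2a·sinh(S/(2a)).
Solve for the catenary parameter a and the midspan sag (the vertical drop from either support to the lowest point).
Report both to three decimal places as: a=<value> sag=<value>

seed: a₀ = √(S³/(24(L−S))) = √(145.300³/(24·22.195)) = 75.886623
iter 1: u=0.957349  f(a)=+1.040e+00  f'(a)=-6.403e-01  a ← 75.886623 − (+1.040e+00/-6.403e-01) = 77.510091
iter 2: u=0.937297  f(a)=+3.430e-02  f'(a)=-5.987e-01  a ← 77.510091 − (+3.430e-02/-5.987e-01) = 77.567374
iter 3: u=0.936605  f(a)=+4.015e-05  f'(a)=-5.973e-01  a ← 77.567374 − (+4.015e-05/-5.973e-01) = 77.567442
iter 4: u=0.936604  f(a)=+5.522e-11  f'(a)=-5.973e-01  a ← 77.567442 − (+5.522e-11/-5.973e-01) = 77.567442
iter 5: u=0.936604  f(a)=+0.000e+00  f'(a)=-5.973e-01  a ← 77.567442 − (+0.000e+00/-5.973e-01) = 77.567442
converged: |Δa| < 1e-12 after 5 iterations
sag = a·(cosh(S/(2a)) − 1) = 77.567442·(cosh(0.936604) − 1) = 36.583125
T_max/T_min = cosh(S/(2a)) = 1.471630

a=77.567 sag=36.583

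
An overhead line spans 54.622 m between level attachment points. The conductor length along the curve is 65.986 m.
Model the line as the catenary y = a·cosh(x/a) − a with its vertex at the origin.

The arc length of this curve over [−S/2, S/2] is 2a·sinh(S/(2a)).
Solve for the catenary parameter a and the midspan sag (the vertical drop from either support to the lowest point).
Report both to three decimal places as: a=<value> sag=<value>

seed: a₀ = √(S³/(24(L−S))) = √(54.622³/(24·11.364)) = 24.444444
iter 1: u=1.117268  f(a)=+7.307e-01  f'(a)=-1.051e+00  a ← 24.444444 − (+7.307e-01/-1.051e+00) = 25.139620
iter 2: u=1.086373  f(a)=+3.233e-02  f'(a)=-9.600e-01  a ← 25.139620 − (+3.233e-02/-9.600e-01) = 25.173298
iter 3: u=1.084919  f(a)=+6.978e-05  f'(a)=-9.558e-01  a ← 25.173298 − (+6.978e-05/-9.558e-01) = 25.173371
iter 4: u=1.084916  f(a)=+3.266e-10  f'(a)=-9.558e-01  a ← 25.173371 − (+3.266e-10/-9.558e-01) = 25.173371
iter 5: u=1.084916  f(a)=-1.421e-14  f'(a)=-9.558e-01  a ← 25.173371 − (-1.421e-14/-9.558e-01) = 25.173371
converged: |Δa| < 1e-12 after 5 iterations
sag = a·(cosh(S/(2a)) − 1) = 25.173371·(cosh(1.084916) − 1) = 16.326468
T_max/T_min = cosh(S/(2a)) = 1.648561

a=25.173 sag=16.326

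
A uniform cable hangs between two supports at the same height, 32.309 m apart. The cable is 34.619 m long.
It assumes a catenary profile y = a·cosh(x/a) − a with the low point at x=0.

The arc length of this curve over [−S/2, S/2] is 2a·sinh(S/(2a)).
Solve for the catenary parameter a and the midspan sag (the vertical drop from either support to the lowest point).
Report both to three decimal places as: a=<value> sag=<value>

seed: a₀ = √(S³/(24(L−S))) = √(32.309³/(24·2.310)) = 24.664577
iter 1: u=0.654968  f(a)=+5.006e-02  f'(a)=-1.955e-01  a ← 24.664577 − (+5.006e-02/-1.955e-01) = 24.920656
iter 2: u=0.648237  f(a)=+7.903e-04  f'(a)=-1.893e-01  a ← 24.920656 − (+7.903e-04/-1.893e-01) = 24.924830
iter 3: u=0.648129  f(a)=+2.040e-07  f'(a)=-1.892e-01  a ← 24.924830 − (+2.040e-07/-1.892e-01) = 24.924831
iter 4: u=0.648129  f(a)=+7.105e-15  f'(a)=-1.892e-01  a ← 24.924831 − (+7.105e-15/-1.892e-01) = 24.924831
converged: |Δa| < 1e-12 after 4 iterations
sag = a·(cosh(S/(2a)) − 1) = 24.924831·(cosh(0.648129) − 1) = 5.420943
T_max/T_min = cosh(S/(2a)) = 1.217492

a=24.925 sag=5.421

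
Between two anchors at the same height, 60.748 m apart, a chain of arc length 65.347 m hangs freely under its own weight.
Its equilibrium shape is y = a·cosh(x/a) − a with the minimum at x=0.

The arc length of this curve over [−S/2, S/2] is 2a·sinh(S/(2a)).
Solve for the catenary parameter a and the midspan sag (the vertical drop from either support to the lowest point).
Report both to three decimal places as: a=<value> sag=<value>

a=45.570 sag=10.503

seed: a₀ = √(S³/(24(L−S))) = √(60.748³/(24·4.599)) = 45.067208
iter 1: u=0.673971  f(a)=+1.056e-01  f'(a)=-2.135e-01  a ← 45.067208 − (+1.056e-01/-2.135e-01) = 45.561727
iter 2: u=0.666656  f(a)=+1.763e-03  f'(a)=-2.064e-01  a ← 45.561727 − (+1.763e-03/-2.064e-01) = 45.570268
iter 3: u=0.666531  f(a)=+5.101e-07  f'(a)=-2.063e-01  a ← 45.570268 − (+5.101e-07/-2.063e-01) = 45.570270
iter 4: u=0.666531  f(a)=+4.263e-14  f'(a)=-2.063e-01  a ← 45.570270 − (+4.263e-14/-2.063e-01) = 45.570270
converged: |Δa| < 1e-12 after 4 iterations
sag = a·(cosh(S/(2a)) − 1) = 45.570270·(cosh(0.666531) − 1) = 10.502960
T_max/T_min = cosh(S/(2a)) = 1.230478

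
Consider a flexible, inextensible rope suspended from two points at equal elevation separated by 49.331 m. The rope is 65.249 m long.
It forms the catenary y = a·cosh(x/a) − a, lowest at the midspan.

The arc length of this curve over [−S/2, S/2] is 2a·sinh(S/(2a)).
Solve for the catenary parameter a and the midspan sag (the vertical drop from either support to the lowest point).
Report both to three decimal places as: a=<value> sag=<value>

a=18.528 sag=18.991

seed: a₀ = √(S³/(24(L−S))) = √(49.331³/(24·15.918)) = 17.726786
iter 1: u=1.391425  f(a)=+1.614e+00  f'(a)=-2.169e+00  a ← 17.726786 − (+1.614e+00/-2.169e+00) = 18.471010
iter 2: u=1.335363  f(a)=+1.072e-01  f'(a)=-1.889e+00  a ← 18.471010 − (+1.072e-01/-1.889e+00) = 18.527754
iter 3: u=1.331273  f(a)=+5.474e-04  f'(a)=-1.870e+00  a ← 18.527754 − (+5.474e-04/-1.870e+00) = 18.528047
iter 4: u=1.331252  f(a)=+1.443e-08  f'(a)=-1.870e+00  a ← 18.528047 − (+1.443e-08/-1.870e+00) = 18.528047
iter 5: u=1.331252  f(a)=+0.000e+00  f'(a)=-1.870e+00  a ← 18.528047 − (+0.000e+00/-1.870e+00) = 18.528047
converged: |Δa| < 1e-12 after 5 iterations
sag = a·(cosh(S/(2a)) − 1) = 18.528047·(cosh(1.331252) − 1) = 18.990569
T_max/T_min = cosh(S/(2a)) = 2.024963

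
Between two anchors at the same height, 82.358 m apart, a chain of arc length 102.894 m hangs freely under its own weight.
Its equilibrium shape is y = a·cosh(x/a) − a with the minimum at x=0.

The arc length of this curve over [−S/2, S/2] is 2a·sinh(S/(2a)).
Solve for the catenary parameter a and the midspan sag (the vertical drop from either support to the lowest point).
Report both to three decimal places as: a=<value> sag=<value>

seed: a₀ = √(S³/(24(L−S))) = √(82.358³/(24·20.536)) = 33.666281
iter 1: u=1.223153  f(a)=+1.592e+00  f'(a)=-1.413e+00  a ← 33.666281 − (+1.592e+00/-1.413e+00) = 34.793394
iter 2: u=1.183529  f(a)=+8.345e-02  f'(a)=-1.268e+00  a ← 34.793394 − (+8.345e-02/-1.268e+00) = 34.859205
iter 3: u=1.181295  f(a)=+2.573e-04  f'(a)=-1.260e+00  a ← 34.859205 − (+2.573e-04/-1.260e+00) = 34.859409
iter 4: u=1.181288  f(a)=+2.463e-09  f'(a)=-1.260e+00  a ← 34.859409 − (+2.463e-09/-1.260e+00) = 34.859409
iter 5: u=1.181288  f(a)=+2.842e-14  f'(a)=-1.260e+00  a ← 34.859409 − (+2.842e-14/-1.260e+00) = 34.859409
converged: |Δa| < 1e-12 after 5 iterations
sag = a·(cosh(S/(2a)) − 1) = 34.859409·(cosh(1.181288) − 1) = 27.285359
T_max/T_min = cosh(S/(2a)) = 1.782726

a=34.859 sag=27.285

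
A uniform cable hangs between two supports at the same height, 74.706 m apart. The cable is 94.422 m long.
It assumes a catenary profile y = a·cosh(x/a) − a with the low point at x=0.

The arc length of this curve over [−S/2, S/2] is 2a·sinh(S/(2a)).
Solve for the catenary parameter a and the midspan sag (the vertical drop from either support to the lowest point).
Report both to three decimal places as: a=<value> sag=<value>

seed: a₀ = √(S³/(24(L−S))) = √(74.706³/(24·19.716)) = 29.683711
iter 1: u=1.258367  f(a)=+1.621e+00  f'(a)=-1.551e+00  a ← 29.683711 − (+1.621e+00/-1.551e+00) = 30.728947
iter 2: u=1.215564  f(a)=+8.956e-02  f'(a)=-1.384e+00  a ← 30.728947 − (+8.956e-02/-1.384e+00) = 30.793664
iter 3: u=1.213009  f(a)=+3.087e-04  f'(a)=-1.374e+00  a ← 30.793664 − (+3.087e-04/-1.374e+00) = 30.793888
iter 4: u=1.213000  f(a)=+3.697e-09  f'(a)=-1.374e+00  a ← 30.793888 − (+3.697e-09/-1.374e+00) = 30.793888
iter 5: u=1.213000  f(a)=-1.421e-14  f'(a)=-1.374e+00  a ← 30.793888 − (-1.421e-14/-1.374e+00) = 30.793888
converged: |Δa| < 1e-12 after 5 iterations
sag = a·(cosh(S/(2a)) − 1) = 30.793888·(cosh(1.213000) − 1) = 25.572255
T_max/T_min = cosh(S/(2a)) = 1.830433

a=30.794 sag=25.572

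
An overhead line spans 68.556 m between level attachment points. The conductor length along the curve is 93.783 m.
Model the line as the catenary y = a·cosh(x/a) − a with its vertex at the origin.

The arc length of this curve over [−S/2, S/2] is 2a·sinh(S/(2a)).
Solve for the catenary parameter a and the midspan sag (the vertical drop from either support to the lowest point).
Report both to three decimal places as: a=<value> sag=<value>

seed: a₀ = √(S³/(24(L−S))) = √(68.556³/(24·25.227)) = 23.069054
iter 1: u=1.485887  f(a)=+2.936e+00  f'(a)=-2.710e+00  a ← 23.069054 − (+2.936e+00/-2.710e+00) = 24.152542
iter 2: u=1.419229  f(a)=+2.195e-01  f'(a)=-2.318e+00  a ← 24.152542 − (+2.195e-01/-2.318e+00) = 24.247227
iter 3: u=1.413687  f(a)=+1.446e-03  f'(a)=-2.288e+00  a ← 24.247227 − (+1.446e-03/-2.288e+00) = 24.247859
iter 4: u=1.413651  f(a)=+6.370e-08  f'(a)=-2.288e+00  a ← 24.247859 − (+6.370e-08/-2.288e+00) = 24.247859
iter 5: u=1.413651  f(a)=-1.421e-14  f'(a)=-2.288e+00  a ← 24.247859 − (-1.421e-14/-2.288e+00) = 24.247859
converged: |Δa| < 1e-12 after 5 iterations
sag = a·(cosh(S/(2a)) − 1) = 24.247859·(cosh(1.413651) − 1) = 28.542021
T_max/T_min = cosh(S/(2a)) = 2.177094

a=24.248 sag=28.542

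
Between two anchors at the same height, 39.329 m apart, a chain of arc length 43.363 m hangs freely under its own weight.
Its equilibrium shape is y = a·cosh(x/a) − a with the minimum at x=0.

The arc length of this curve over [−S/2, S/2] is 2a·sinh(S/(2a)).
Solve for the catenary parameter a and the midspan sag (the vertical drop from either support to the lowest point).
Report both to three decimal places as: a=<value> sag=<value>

a=25.443 sag=7.985

seed: a₀ = √(S³/(24(L−S))) = √(39.329³/(24·4.034)) = 25.066621
iter 1: u=0.784489  f(a)=+1.260e-01  f'(a)=-3.421e-01  a ← 25.066621 − (+1.260e-01/-3.421e-01) = 25.434821
iter 2: u=0.773133  f(a)=+2.829e-03  f'(a)=-3.269e-01  a ← 25.434821 − (+2.829e-03/-3.269e-01) = 25.443476
iter 3: u=0.772870  f(a)=+1.500e-06  f'(a)=-3.266e-01  a ← 25.443476 − (+1.500e-06/-3.266e-01) = 25.443481
iter 4: u=0.772870  f(a)=+4.263e-13  f'(a)=-3.266e-01  a ← 25.443481 − (+4.263e-13/-3.266e-01) = 25.443481
converged: |Δa| < 1e-12 after 4 iterations
sag = a·(cosh(S/(2a)) − 1) = 25.443481·(cosh(0.772870) − 1) = 7.984923
T_max/T_min = cosh(S/(2a)) = 1.313830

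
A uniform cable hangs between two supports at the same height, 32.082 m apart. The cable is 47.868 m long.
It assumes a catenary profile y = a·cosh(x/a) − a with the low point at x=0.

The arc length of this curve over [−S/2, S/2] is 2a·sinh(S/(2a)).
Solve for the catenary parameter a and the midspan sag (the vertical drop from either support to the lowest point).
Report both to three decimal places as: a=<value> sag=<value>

a=9.959 sag=15.964

seed: a₀ = √(S³/(24(L−S))) = √(32.082³/(24·15.786)) = 9.335777
iter 1: u=1.718229  f(a)=+2.501e+00  f'(a)=-4.491e+00  a ← 9.335777 − (+2.501e+00/-4.491e+00) = 9.892601
iter 2: u=1.621515  f(a)=+2.412e-01  f'(a)=-3.663e+00  a ← 9.892601 − (+2.412e-01/-3.663e+00) = 9.958449
iter 3: u=1.610793  f(a)=+2.773e-03  f'(a)=-3.580e+00  a ← 9.958449 − (+2.773e-03/-3.580e+00) = 9.959223
iter 4: u=1.610668  f(a)=+3.758e-07  f'(a)=-3.579e+00  a ← 9.959223 − (+3.758e-07/-3.579e+00) = 9.959223
iter 5: u=1.610668  f(a)=+7.105e-15  f'(a)=-3.579e+00  a ← 9.959223 − (+7.105e-15/-3.579e+00) = 9.959223
converged: |Δa| < 1e-12 after 5 iterations
sag = a·(cosh(S/(2a)) − 1) = 9.959223·(cosh(1.610668) − 1) = 15.964173
T_max/T_min = cosh(S/(2a)) = 2.602954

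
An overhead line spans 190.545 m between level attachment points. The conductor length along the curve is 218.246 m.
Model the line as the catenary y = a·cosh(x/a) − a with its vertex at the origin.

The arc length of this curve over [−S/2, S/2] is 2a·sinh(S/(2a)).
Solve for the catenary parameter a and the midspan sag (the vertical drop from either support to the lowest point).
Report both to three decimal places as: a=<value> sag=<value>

seed: a₀ = √(S³/(24(L−S))) = √(190.545³/(24·27.701)) = 102.010057
iter 1: u=0.933952  f(a)=+1.234e+00  f'(a)=-5.920e-01  a ← 102.010057 − (+1.234e+00/-5.920e-01) = 104.093806
iter 2: u=0.915256  f(a)=+3.881e-02  f'(a)=-5.553e-01  a ← 104.093806 − (+3.881e-02/-5.553e-01) = 104.163701
iter 3: u=0.914642  f(a)=+4.118e-05  f'(a)=-5.541e-01  a ← 104.163701 − (+4.118e-05/-5.541e-01) = 104.163775
iter 4: u=0.914641  f(a)=+4.647e-11  f'(a)=-5.541e-01  a ← 104.163775 − (+4.647e-11/-5.541e-01) = 104.163775
converged: |Δa| < 1e-12 after 4 iterations
sag = a·(cosh(S/(2a)) − 1) = 104.163775·(cosh(0.914641) − 1) = 46.693512
T_max/T_min = cosh(S/(2a)) = 1.448270

a=104.164 sag=46.694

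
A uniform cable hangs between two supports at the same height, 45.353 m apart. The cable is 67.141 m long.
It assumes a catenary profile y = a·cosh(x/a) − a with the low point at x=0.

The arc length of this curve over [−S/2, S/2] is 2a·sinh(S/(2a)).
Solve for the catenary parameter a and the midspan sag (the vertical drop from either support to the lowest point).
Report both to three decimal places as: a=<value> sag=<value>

a=14.229 sag=22.232

seed: a₀ = √(S³/(24(L−S))) = √(45.353³/(24·21.788)) = 13.356563
iter 1: u=1.697780  f(a)=+3.365e+00  f'(a)=-4.305e+00  a ← 13.356563 − (+3.365e+00/-4.305e+00) = 14.138086
iter 2: u=1.603930  f(a)=+3.179e-01  f'(a)=-3.527e+00  a ← 14.138086 − (+3.179e-01/-3.527e+00) = 14.228228
iter 3: u=1.593768  f(a)=+3.492e-03  f'(a)=-3.450e+00  a ← 14.228228 − (+3.492e-03/-3.450e+00) = 14.229241
iter 4: u=1.593655  f(a)=+4.317e-07  f'(a)=-3.449e+00  a ← 14.229241 − (+4.317e-07/-3.449e+00) = 14.229241
iter 5: u=1.593655  f(a)=+0.000e+00  f'(a)=-3.449e+00  a ← 14.229241 − (+0.000e+00/-3.449e+00) = 14.229241
converged: |Δa| < 1e-12 after 5 iterations
sag = a·(cosh(S/(2a)) − 1) = 14.229241·(cosh(1.593655) − 1) = 22.232380
T_max/T_min = cosh(S/(2a)) = 2.562443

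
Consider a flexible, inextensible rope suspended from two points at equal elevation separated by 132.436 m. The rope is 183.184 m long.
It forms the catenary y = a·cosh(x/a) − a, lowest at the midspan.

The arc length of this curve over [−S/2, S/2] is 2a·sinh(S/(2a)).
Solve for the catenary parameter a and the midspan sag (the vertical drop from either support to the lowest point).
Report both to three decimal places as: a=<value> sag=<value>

seed: a₀ = √(S³/(24(L−S))) = √(132.436³/(24·50.748)) = 43.671086
iter 1: u=1.516289  f(a)=+6.164e+00  f'(a)=-2.904e+00  a ← 43.671086 − (+6.164e+00/-2.904e+00) = 45.793361
iter 2: u=1.446017  f(a)=+4.778e-01  f'(a)=-2.470e+00  a ← 45.793361 − (+4.778e-01/-2.470e+00) = 45.986802
iter 3: u=1.439935  f(a)=+3.404e-03  f'(a)=-2.435e+00  a ← 45.986802 − (+3.404e-03/-2.435e+00) = 45.988200
iter 4: u=1.439891  f(a)=+1.755e-07  f'(a)=-2.435e+00  a ← 45.988200 − (+1.755e-07/-2.435e+00) = 45.988200
iter 5: u=1.439891  f(a)=+0.000e+00  f'(a)=-2.435e+00  a ← 45.988200 − (+0.000e+00/-2.435e+00) = 45.988200
converged: |Δa| < 1e-12 after 5 iterations
sag = a·(cosh(S/(2a)) − 1) = 45.988200·(cosh(1.439891) − 1) = 56.500868
T_max/T_min = cosh(S/(2a)) = 2.228595

a=45.988 sag=56.501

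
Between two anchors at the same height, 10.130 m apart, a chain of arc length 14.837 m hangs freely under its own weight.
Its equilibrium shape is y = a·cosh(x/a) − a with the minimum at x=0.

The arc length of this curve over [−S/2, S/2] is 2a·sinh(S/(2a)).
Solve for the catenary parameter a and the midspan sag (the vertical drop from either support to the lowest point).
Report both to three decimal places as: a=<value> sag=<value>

a=3.226 sag=4.864

seed: a₀ = √(S³/(24(L−S))) = √(10.130³/(24·4.707)) = 3.033447
iter 1: u=1.669718  f(a)=+7.014e-01  f'(a)=-4.059e+00  a ← 3.033447 − (+7.014e-01/-4.059e+00) = 3.206241
iter 2: u=1.579732  f(a)=+6.440e-02  f'(a)=-3.345e+00  a ← 3.206241 − (+6.440e-02/-3.345e+00) = 3.225491
iter 3: u=1.570304  f(a)=+6.640e-04  f'(a)=-3.277e+00  a ← 3.225491 − (+6.640e-04/-3.277e+00) = 3.225693
iter 4: u=1.570205  f(a)=+7.219e-08  f'(a)=-3.276e+00  a ← 3.225693 − (+7.219e-08/-3.276e+00) = 3.225693
iter 5: u=1.570205  f(a)=+0.000e+00  f'(a)=-3.276e+00  a ← 3.225693 − (+0.000e+00/-3.276e+00) = 3.225693
converged: |Δa| < 1e-12 after 5 iterations
sag = a·(cosh(S/(2a)) − 1) = 3.225693·(cosh(1.570205) − 1) = 4.863759
T_max/T_min = cosh(S/(2a)) = 2.507818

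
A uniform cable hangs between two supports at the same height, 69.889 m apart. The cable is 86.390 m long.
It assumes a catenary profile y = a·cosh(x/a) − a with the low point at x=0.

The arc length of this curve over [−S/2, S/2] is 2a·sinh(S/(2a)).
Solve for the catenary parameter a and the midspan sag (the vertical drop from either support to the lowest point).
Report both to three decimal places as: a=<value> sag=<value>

seed: a₀ = √(S³/(24(L−S))) = √(69.889³/(24·16.501)) = 29.359759
iter 1: u=1.190218  f(a)=+1.209e+00  f'(a)=-1.292e+00  a ← 29.359759 − (+1.209e+00/-1.292e+00) = 30.295825
iter 2: u=1.153443  f(a)=+6.023e-02  f'(a)=-1.166e+00  a ← 30.295825 − (+6.023e-02/-1.166e+00) = 30.347487
iter 3: u=1.151479  f(a)=+1.668e-04  f'(a)=-1.159e+00  a ← 30.347487 − (+1.668e-04/-1.159e+00) = 30.347631
iter 4: u=1.151474  f(a)=+1.287e-09  f'(a)=-1.159e+00  a ← 30.347631 − (+1.287e-09/-1.159e+00) = 30.347631
iter 5: u=1.151474  f(a)=-1.421e-14  f'(a)=-1.159e+00  a ← 30.347631 − (-1.421e-14/-1.159e+00) = 30.347631
converged: |Δa| < 1e-12 after 5 iterations
sag = a·(cosh(S/(2a)) − 1) = 30.347631·(cosh(1.151474) − 1) = 22.442394
T_max/T_min = cosh(S/(2a)) = 1.739511

a=30.348 sag=22.442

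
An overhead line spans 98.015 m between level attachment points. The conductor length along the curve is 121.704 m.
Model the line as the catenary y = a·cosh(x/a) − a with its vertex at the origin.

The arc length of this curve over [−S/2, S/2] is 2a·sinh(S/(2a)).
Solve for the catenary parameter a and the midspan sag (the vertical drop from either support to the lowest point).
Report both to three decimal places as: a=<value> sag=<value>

a=42.097 sag=31.897

seed: a₀ = √(S³/(24(L−S))) = √(98.015³/(24·23.689)) = 40.696760
iter 1: u=1.204211  f(a)=+1.778e+00  f'(a)=-1.342e+00  a ← 40.696760 − (+1.778e+00/-1.342e+00) = 42.021760
iter 2: u=1.166241  f(a)=+9.053e-02  f'(a)=-1.208e+00  a ← 42.021760 − (+9.053e-02/-1.208e+00) = 42.096673
iter 3: u=1.164166  f(a)=+2.625e-04  f'(a)=-1.201e+00  a ← 42.096673 − (+2.625e-04/-1.201e+00) = 42.096891
iter 4: u=1.164160  f(a)=+2.222e-09  f'(a)=-1.201e+00  a ← 42.096891 − (+2.222e-09/-1.201e+00) = 42.096891
iter 5: u=1.164160  f(a)=+1.421e-14  f'(a)=-1.201e+00  a ← 42.096891 − (+1.421e-14/-1.201e+00) = 42.096891
converged: |Δa| < 1e-12 after 5 iterations
sag = a·(cosh(S/(2a)) − 1) = 42.096891·(cosh(1.164160) − 1) = 31.897123
T_max/T_min = cosh(S/(2a)) = 1.757707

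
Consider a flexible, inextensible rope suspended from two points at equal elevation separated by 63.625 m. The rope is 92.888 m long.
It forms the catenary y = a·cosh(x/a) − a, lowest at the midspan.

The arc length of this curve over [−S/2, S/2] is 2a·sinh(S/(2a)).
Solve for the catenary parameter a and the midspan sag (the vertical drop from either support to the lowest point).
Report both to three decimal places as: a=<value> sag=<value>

a=20.353 sag=30.355

seed: a₀ = √(S³/(24(L−S))) = √(63.625³/(24·29.263)) = 19.150347
iter 1: u=1.661197  f(a)=+4.313e+00  f'(a)=-3.987e+00  a ← 19.150347 − (+4.313e+00/-3.987e+00) = 20.232212
iter 2: u=1.572369  f(a)=+3.925e-01  f'(a)=-3.292e+00  a ← 20.232212 − (+3.925e-01/-3.292e+00) = 20.351459
iter 3: u=1.563156  f(a)=+3.969e-03  f'(a)=-3.225e+00  a ← 20.351459 − (+3.969e-03/-3.225e+00) = 20.352689
iter 4: u=1.563061  f(a)=+4.149e-07  f'(a)=-3.225e+00  a ← 20.352689 − (+4.149e-07/-3.225e+00) = 20.352689
iter 5: u=1.563061  f(a)=+4.263e-14  f'(a)=-3.225e+00  a ← 20.352689 − (+4.263e-14/-3.225e+00) = 20.352689
converged: |Δa| < 1e-12 after 5 iterations
sag = a·(cosh(S/(2a)) − 1) = 20.352689·(cosh(1.563061) − 1) = 30.355072
T_max/T_min = cosh(S/(2a)) = 2.491453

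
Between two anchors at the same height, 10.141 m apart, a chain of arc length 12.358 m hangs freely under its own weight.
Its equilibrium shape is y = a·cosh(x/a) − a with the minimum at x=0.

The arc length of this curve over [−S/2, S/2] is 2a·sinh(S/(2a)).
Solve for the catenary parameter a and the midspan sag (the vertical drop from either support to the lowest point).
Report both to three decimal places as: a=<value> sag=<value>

a=4.566 sag=3.117

seed: a₀ = √(S³/(24(L−S))) = √(10.141³/(24·2.217)) = 4.427236
iter 1: u=1.145297  f(a)=+1.500e-01  f'(a)=-1.139e+00  a ← 4.427236 − (+1.500e-01/-1.139e+00) = 4.558931
iter 2: u=1.112212  f(a)=+6.955e-03  f'(a)=-1.036e+00  a ← 4.558931 − (+6.955e-03/-1.036e+00) = 4.565645
iter 3: u=1.110577  f(a)=+1.655e-05  f'(a)=-1.031e+00  a ← 4.565645 − (+1.655e-05/-1.031e+00) = 4.565661
iter 4: u=1.110573  f(a)=+9.425e-11  f'(a)=-1.031e+00  a ← 4.565661 − (+9.425e-11/-1.031e+00) = 4.565661
iter 5: u=1.110573  f(a)=+5.329e-15  f'(a)=-1.031e+00  a ← 4.565661 − (+5.329e-15/-1.031e+00) = 4.565661
converged: |Δa| < 1e-12 after 5 iterations
sag = a·(cosh(S/(2a)) − 1) = 4.565661·(cosh(1.110573) − 1) = 3.117131
T_max/T_min = cosh(S/(2a)) = 1.682734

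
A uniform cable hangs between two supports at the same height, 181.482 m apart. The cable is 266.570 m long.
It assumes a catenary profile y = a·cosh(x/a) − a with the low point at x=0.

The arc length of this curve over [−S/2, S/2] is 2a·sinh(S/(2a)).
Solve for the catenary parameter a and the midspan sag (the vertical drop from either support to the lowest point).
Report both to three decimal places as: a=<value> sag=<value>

a=57.559 sag=87.624

seed: a₀ = √(S³/(24(L−S))) = √(181.482³/(24·85.088)) = 54.101656
iter 1: u=1.677231  f(a)=+1.280e+01  f'(a)=-4.124e+00  a ← 54.101656 − (+1.280e+01/-4.124e+00) = 57.205859
iter 2: u=1.586219  f(a)=+1.184e+00  f'(a)=-3.393e+00  a ← 57.205859 − (+1.184e+00/-3.393e+00) = 57.554932
iter 3: u=1.576598  f(a)=+1.242e-02  f'(a)=-3.322e+00  a ← 57.554932 − (+1.242e-02/-3.322e+00) = 57.558671
iter 4: u=1.576496  f(a)=+1.398e-06  f'(a)=-3.322e+00  a ← 57.558671 − (+1.398e-06/-3.322e+00) = 57.558671
iter 5: u=1.576496  f(a)=-5.684e-14  f'(a)=-3.322e+00  a ← 57.558671 − (-5.684e-14/-3.322e+00) = 57.558671
converged: |Δa| < 1e-12 after 5 iterations
sag = a·(cosh(S/(2a)) − 1) = 57.558671·(cosh(1.576496) − 1) = 87.623600
T_max/T_min = cosh(S/(2a)) = 2.522335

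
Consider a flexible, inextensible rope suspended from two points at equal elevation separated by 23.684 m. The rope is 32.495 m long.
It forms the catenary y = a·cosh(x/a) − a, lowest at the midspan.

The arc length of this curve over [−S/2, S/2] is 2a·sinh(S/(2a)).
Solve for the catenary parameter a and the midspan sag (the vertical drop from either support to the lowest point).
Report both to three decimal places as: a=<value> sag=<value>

seed: a₀ = √(S³/(24(L−S))) = √(23.684³/(24·8.811)) = 7.926188
iter 1: u=1.494035  f(a)=+1.037e+00  f'(a)=-2.761e+00  a ← 7.926188 − (+1.037e+00/-2.761e+00) = 8.301911
iter 2: u=1.426418  f(a)=+7.832e-02  f'(a)=-2.358e+00  a ← 8.301911 − (+7.832e-02/-2.358e+00) = 8.335121
iter 3: u=1.420735  f(a)=+5.270e-04  f'(a)=-2.327e+00  a ← 8.335121 − (+5.270e-04/-2.327e+00) = 8.335347
iter 4: u=1.420697  f(a)=+2.422e-08  f'(a)=-2.326e+00  a ← 8.335347 − (+2.422e-08/-2.326e+00) = 8.335347
iter 5: u=1.420697  f(a)=+0.000e+00  f'(a)=-2.326e+00  a ← 8.335347 − (+0.000e+00/-2.326e+00) = 8.335347
converged: |Δa| < 1e-12 after 5 iterations
sag = a·(cosh(S/(2a)) − 1) = 8.335347·(cosh(1.420697) − 1) = 9.925520
T_max/T_min = cosh(S/(2a)) = 2.190775

a=8.335 sag=9.926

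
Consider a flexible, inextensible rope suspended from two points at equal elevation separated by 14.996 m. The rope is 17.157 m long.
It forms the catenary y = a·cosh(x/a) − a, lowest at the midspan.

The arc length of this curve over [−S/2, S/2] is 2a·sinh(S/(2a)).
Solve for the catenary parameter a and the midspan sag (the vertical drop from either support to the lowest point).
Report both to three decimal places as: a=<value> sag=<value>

seed: a₀ = √(S³/(24(L−S))) = √(14.996³/(24·2.161)) = 8.063622
iter 1: u=0.929855  f(a)=+9.537e-02  f'(a)=-5.838e-01  a ← 8.063622 − (+9.537e-02/-5.838e-01) = 8.226986
iter 2: u=0.911391  f(a)=+2.975e-03  f'(a)=-5.479e-01  a ← 8.226986 − (+2.975e-03/-5.479e-01) = 8.232417
iter 3: u=0.910790  f(a)=+3.103e-06  f'(a)=-5.467e-01  a ← 8.232417 − (+3.103e-06/-5.467e-01) = 8.232423
iter 4: u=0.910789  f(a)=+3.386e-12  f'(a)=-5.467e-01  a ← 8.232423 − (+3.386e-12/-5.467e-01) = 8.232423
converged: |Δa| < 1e-12 after 4 iterations
sag = a·(cosh(S/(2a)) − 1) = 8.232423·(cosh(0.910789) − 1) = 3.657213
T_max/T_min = cosh(S/(2a)) = 1.444245

a=8.232 sag=3.657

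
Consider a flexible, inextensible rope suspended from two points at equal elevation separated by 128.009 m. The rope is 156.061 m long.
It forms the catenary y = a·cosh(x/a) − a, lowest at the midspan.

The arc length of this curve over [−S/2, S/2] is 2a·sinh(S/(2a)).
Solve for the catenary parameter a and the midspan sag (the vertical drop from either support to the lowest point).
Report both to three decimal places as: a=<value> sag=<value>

a=57.567 sag=39.401

seed: a₀ = √(S³/(24(L−S))) = √(128.009³/(24·28.052)) = 55.817865
iter 1: u=1.146667  f(a)=+1.903e+00  f'(a)=-1.144e+00  a ← 55.817865 − (+1.903e+00/-1.144e+00) = 57.481847
iter 2: u=1.113473  f(a)=+8.841e-02  f'(a)=-1.040e+00  a ← 57.481847 − (+8.841e-02/-1.040e+00) = 57.566890
iter 3: u=1.111828  f(a)=+2.114e-04  f'(a)=-1.035e+00  a ← 57.566890 − (+2.114e-04/-1.035e+00) = 57.567094
iter 4: u=1.111824  f(a)=+1.215e-09  f'(a)=-1.035e+00  a ← 57.567094 − (+1.215e-09/-1.035e+00) = 57.567094
iter 5: u=1.111824  f(a)=-5.684e-14  f'(a)=-1.035e+00  a ← 57.567094 − (-5.684e-14/-1.035e+00) = 57.567094
converged: |Δa| < 1e-12 after 5 iterations
sag = a·(cosh(S/(2a)) − 1) = 57.567094·(cosh(1.111824) − 1) = 39.400577
T_max/T_min = cosh(S/(2a)) = 1.684429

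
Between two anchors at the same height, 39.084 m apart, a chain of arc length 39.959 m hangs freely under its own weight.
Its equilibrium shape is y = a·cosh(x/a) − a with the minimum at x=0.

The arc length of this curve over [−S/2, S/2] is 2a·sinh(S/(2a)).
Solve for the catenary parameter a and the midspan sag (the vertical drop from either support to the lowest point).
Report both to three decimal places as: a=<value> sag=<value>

a=53.498 sag=3.609

seed: a₀ = √(S³/(24(L−S))) = √(39.084³/(24·0.875)) = 53.319843
iter 1: u=0.366505  f(a)=+5.896e-03  f'(a)=-3.326e-02  a ← 53.319843 − (+5.896e-03/-3.326e-02) = 53.497080
iter 2: u=0.365291  f(a)=+2.953e-05  f'(a)=-3.293e-02  a ← 53.497080 − (+2.953e-05/-3.293e-02) = 53.497977
iter 3: u=0.365285  f(a)=+7.488e-10  f'(a)=-3.293e-02  a ← 53.497977 − (+7.488e-10/-3.293e-02) = 53.497977
iter 4: u=0.365285  f(a)=+7.105e-15  f'(a)=-3.293e-02  a ← 53.497977 − (+7.105e-15/-3.293e-02) = 53.497977
converged: |Δa| < 1e-12 after 4 iterations
sag = a·(cosh(S/(2a)) − 1) = 53.497977·(cosh(0.365285) − 1) = 3.609063
T_max/T_min = cosh(S/(2a)) = 1.067462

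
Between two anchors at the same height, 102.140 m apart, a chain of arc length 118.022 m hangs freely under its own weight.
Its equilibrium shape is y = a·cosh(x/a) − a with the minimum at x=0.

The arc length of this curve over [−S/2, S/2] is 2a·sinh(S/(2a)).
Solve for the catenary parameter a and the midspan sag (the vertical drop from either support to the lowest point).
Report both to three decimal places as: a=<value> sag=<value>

a=54.065 sag=25.968

seed: a₀ = √(S³/(24(L−S))) = √(102.140³/(24·15.882)) = 52.873196
iter 1: u=0.965896  f(a)=+7.575e-01  f'(a)=-6.587e-01  a ← 52.873196 − (+7.575e-01/-6.587e-01) = 54.023225
iter 2: u=0.945334  f(a)=+2.542e-02  f'(a)=-6.152e-01  a ← 54.023225 − (+2.542e-02/-6.152e-01) = 54.064548
iter 3: u=0.944612  f(a)=+3.083e-05  f'(a)=-6.137e-01  a ← 54.064548 − (+3.083e-05/-6.137e-01) = 54.064598
iter 4: u=0.944611  f(a)=+4.545e-11  f'(a)=-6.137e-01  a ← 54.064598 − (+4.545e-11/-6.137e-01) = 54.064598
iter 5: u=0.944611  f(a)=+0.000e+00  f'(a)=-6.137e-01  a ← 54.064598 − (+0.000e+00/-6.137e-01) = 54.064598
converged: |Δa| < 1e-12 after 5 iterations
sag = a·(cosh(S/(2a)) − 1) = 54.064598·(cosh(0.944611) − 1) = 25.968388
T_max/T_min = cosh(S/(2a)) = 1.480321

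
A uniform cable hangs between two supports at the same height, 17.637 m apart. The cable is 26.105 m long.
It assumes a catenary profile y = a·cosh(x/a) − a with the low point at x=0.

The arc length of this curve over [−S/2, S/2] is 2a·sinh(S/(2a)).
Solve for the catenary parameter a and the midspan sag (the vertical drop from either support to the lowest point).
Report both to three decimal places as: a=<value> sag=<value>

seed: a₀ = √(S³/(24(L−S))) = √(17.637³/(24·8.468)) = 5.195664
iter 1: u=1.697281  f(a)=+1.307e+00  f'(a)=-4.301e+00  a ← 5.195664 − (+1.307e+00/-4.301e+00) = 5.499530
iter 2: u=1.603501  f(a)=+1.234e-01  f'(a)=-3.523e+00  a ← 5.499530 − (+1.234e-01/-3.523e+00) = 5.534558
iter 3: u=1.593352  f(a)=+1.354e-03  f'(a)=-3.447e+00  a ← 5.534558 − (+1.354e-03/-3.447e+00) = 5.534950
iter 4: u=1.593239  f(a)=+1.670e-07  f'(a)=-3.446e+00  a ← 5.534950 − (+1.670e-07/-3.446e+00) = 5.534951
iter 5: u=1.593239  f(a)=+0.000e+00  f'(a)=-3.446e+00  a ← 5.534951 − (+0.000e+00/-3.446e+00) = 5.534951
converged: |Δa| < 1e-12 after 5 iterations
sag = a·(cosh(S/(2a)) − 1) = 5.534951·(cosh(1.593239) − 1) = 8.642617
T_max/T_min = cosh(S/(2a)) = 2.561462

a=5.535 sag=8.643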